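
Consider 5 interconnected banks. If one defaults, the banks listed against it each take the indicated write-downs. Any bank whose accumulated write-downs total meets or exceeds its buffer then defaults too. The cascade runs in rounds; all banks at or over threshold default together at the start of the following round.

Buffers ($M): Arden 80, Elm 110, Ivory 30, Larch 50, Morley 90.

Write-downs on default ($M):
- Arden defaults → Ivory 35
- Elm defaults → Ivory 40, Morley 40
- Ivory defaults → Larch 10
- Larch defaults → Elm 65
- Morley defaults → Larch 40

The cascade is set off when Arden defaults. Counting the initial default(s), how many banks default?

2

Round 1 — Arden defaults (initial).
  Ivory: +35 → 35 ≥ 30
Round 2 — Ivory defaults.
  Larch: +10 → 10 < 50
No further defaults.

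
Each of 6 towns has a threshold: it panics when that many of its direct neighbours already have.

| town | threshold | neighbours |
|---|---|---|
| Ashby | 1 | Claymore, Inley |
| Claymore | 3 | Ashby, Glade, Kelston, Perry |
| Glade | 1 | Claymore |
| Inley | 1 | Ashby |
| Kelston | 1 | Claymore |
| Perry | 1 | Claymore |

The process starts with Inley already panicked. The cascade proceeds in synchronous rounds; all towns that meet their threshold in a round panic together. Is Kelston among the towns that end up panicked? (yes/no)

Round 1 — Inley panics (initial).
Round 2 — checking thresholds:
  Ashby: 1 of 2 neighbours ≥ 1, panics.
Round 3 — no new panics; cascade stops.

no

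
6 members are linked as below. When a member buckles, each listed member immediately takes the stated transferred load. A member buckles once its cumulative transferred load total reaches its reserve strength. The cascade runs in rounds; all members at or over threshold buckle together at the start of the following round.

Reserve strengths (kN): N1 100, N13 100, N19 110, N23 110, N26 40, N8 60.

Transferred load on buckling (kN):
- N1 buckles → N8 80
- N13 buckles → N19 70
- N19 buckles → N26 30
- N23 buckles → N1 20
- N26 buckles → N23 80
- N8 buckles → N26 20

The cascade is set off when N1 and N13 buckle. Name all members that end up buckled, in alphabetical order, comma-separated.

Round 1 — N1, N13 buckle (initial).
  N19: +70 → 70 < 110
  N8: +80 → 80 ≥ 60
Round 2 — N8 buckles.
  N26: +20 → 20 < 40
No further bucklings.

N1, N13, N8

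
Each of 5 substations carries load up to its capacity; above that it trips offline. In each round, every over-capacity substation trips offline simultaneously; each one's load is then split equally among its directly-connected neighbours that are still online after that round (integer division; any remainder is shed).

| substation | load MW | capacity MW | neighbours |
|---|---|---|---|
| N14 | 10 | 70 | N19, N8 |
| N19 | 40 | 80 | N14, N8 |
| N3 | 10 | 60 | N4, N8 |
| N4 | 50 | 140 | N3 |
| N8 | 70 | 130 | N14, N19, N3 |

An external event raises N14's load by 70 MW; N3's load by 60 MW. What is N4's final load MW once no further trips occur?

85

Round 1 — N14 at 80 > 70; N3 at 70 > 60. N14, N3 trip offline.
  N14 sheds 80 MW to N19, N8: 40 each.
    N19: 40+40 = 80 ≤ 80
    N8: 70+40 = 110 ≤ 130
  N3 sheds 70 MW to N4, N8: 35 each.
    N4: 50+35 = 85 ≤ 140
    N8: 110+35 = 145 > 130
Round 2 — N8 trips offline.
  N8 sheds 145 MW to N19: 145 each.
    N19: 80+145 = 225 > 80
Round 3 — N19 trips offline.
  N19 sheds 225 MW: no online neighbours, lost.
No further trips.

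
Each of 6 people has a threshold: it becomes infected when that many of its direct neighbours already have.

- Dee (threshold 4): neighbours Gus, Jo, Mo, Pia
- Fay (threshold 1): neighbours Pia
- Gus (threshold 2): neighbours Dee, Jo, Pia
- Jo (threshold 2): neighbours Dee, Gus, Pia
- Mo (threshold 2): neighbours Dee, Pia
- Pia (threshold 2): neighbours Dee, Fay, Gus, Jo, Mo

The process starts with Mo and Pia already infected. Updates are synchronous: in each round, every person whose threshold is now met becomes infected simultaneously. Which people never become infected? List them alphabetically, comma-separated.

Round 1 — Mo, Pia become infected (initial).
Round 2 — checking thresholds:
  Dee: 2 of 4 neighbours < 4, not yet.
  Fay: 1 of 1 neighbours ≥ 1, becomes infected.
  Gus: 1 of 3 neighbours < 2, not yet.
  Jo: 1 of 3 neighbours < 2, not yet.
Round 3 — no new infections; cascade stops.

Dee, Gus, Jo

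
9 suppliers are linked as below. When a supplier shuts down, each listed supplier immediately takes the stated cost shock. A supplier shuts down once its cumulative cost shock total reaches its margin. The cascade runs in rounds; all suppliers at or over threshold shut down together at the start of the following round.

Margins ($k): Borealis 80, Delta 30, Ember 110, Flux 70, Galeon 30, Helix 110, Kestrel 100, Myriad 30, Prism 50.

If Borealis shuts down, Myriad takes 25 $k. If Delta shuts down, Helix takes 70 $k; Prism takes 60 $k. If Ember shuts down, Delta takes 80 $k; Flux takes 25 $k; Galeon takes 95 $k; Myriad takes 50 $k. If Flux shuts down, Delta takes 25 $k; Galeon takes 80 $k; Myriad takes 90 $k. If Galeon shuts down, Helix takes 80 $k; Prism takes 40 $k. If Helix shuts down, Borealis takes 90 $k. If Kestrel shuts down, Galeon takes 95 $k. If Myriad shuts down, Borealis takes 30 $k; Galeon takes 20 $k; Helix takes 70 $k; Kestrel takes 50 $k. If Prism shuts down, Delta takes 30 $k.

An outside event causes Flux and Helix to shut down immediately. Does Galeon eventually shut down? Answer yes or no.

yes

Round 1 — Flux, Helix shut down (initial).
  Borealis: +90 → 90 ≥ 80
  Delta: +25 → 25 < 30
  Galeon: +80 → 80 ≥ 30
  Myriad: +90 → 90 ≥ 30
Round 2 — Borealis, Galeon, Myriad shut down.
  Kestrel: +50 → 50 < 100
  Prism: +40 → 40 < 50
No further shutdowns.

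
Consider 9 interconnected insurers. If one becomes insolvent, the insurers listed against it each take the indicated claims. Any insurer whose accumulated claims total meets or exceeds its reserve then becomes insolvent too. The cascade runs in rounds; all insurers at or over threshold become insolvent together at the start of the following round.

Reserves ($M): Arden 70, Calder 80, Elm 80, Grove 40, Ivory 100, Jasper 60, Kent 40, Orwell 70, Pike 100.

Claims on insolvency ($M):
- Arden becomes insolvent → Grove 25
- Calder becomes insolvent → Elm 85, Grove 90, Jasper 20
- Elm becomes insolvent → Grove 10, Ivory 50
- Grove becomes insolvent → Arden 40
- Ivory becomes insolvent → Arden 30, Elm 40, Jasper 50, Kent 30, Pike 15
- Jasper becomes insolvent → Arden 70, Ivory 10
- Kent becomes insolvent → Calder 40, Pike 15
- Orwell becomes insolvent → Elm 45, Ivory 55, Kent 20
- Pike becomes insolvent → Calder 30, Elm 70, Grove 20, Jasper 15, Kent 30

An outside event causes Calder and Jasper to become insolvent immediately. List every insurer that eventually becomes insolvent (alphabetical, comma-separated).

Round 1 — Calder, Jasper become insolvent (initial).
  Arden: +70 → 70 ≥ 70
  Elm: +85 → 85 ≥ 80
  Grove: +90 → 90 ≥ 40
  Ivory: +10 → 10 < 100
Round 2 — Arden, Elm, Grove become insolvent.
  Ivory: +50 → 60 < 100
No further insolvencies.

Arden, Calder, Elm, Grove, Jasper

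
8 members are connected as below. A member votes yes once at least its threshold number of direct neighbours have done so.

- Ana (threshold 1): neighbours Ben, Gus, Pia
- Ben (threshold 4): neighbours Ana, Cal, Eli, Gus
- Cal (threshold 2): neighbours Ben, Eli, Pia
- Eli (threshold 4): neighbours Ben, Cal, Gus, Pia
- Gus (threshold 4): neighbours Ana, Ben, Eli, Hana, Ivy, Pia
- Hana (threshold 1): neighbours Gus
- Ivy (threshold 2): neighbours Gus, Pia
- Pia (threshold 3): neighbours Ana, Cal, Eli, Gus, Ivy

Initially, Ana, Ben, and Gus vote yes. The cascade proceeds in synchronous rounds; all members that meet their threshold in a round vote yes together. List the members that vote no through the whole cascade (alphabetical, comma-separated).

Cal, Eli, Ivy, Pia

Round 1 — Ana, Ben, Gus vote yes (initial).
Round 2 — checking thresholds:
  Cal: 1 of 3 neighbours < 2, below threshold.
  Eli: 2 of 4 neighbours < 4, below threshold.
  Hana: 1 of 1 neighbours ≥ 1, votes yes.
  Ivy: 1 of 2 neighbours < 2, below threshold.
  Pia: 2 of 5 neighbours < 3, below threshold.
Round 3 — no new yes votes; cascade stops.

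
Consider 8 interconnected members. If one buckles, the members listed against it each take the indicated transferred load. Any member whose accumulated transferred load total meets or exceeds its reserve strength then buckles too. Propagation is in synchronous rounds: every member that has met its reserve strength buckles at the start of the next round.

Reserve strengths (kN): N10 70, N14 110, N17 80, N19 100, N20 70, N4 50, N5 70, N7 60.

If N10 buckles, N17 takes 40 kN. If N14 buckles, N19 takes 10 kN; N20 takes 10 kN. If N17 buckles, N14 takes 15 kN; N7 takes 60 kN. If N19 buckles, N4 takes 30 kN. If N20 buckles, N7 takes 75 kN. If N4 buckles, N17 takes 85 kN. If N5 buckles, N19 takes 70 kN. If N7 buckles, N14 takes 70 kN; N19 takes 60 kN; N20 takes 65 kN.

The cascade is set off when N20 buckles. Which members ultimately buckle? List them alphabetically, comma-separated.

N20, N7

Round 1 — N20 buckles (initial).
  N7: +75 → 75 ≥ 60
Round 2 — N7 buckles.
  N14: +70 → 70 < 110
  N19: +60 → 60 < 100
No further bucklings.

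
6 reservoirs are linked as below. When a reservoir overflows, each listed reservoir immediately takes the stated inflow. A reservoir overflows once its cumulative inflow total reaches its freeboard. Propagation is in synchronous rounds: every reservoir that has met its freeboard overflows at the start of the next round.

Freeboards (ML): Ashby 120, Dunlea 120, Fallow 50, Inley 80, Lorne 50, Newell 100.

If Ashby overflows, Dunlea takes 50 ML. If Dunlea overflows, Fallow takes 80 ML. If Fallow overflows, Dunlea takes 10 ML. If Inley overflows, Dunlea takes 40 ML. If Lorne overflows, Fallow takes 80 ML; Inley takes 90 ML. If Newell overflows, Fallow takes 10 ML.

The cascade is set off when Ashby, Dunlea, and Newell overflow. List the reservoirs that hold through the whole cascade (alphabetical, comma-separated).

Round 1 — Ashby, Dunlea, Newell overflow (initial).
  Fallow: +80+10 → 90 ≥ 50
Round 2 — Fallow overflows.
No further overflows.

Inley, Lorne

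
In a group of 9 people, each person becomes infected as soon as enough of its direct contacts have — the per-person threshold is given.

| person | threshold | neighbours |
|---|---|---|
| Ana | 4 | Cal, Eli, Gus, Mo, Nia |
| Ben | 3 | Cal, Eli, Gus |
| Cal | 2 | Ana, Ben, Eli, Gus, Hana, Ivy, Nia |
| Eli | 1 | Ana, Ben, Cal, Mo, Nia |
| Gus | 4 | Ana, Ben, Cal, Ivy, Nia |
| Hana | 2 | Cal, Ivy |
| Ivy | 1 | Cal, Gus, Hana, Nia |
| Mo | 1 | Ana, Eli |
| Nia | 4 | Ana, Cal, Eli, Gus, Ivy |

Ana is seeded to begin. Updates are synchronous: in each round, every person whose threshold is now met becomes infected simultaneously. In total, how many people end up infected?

Round 1 — Ana becomes infected (initial).
Round 2 — checking thresholds:
  Cal: 1 of 7 neighbours < 2, not yet.
  Eli: 1 of 5 neighbours ≥ 1, becomes infected.
  Gus: 1 of 5 neighbours < 4, not yet.
  Mo: 1 of 2 neighbours ≥ 1, becomes infected.
  Nia: 1 of 5 neighbours < 4, not yet.
Round 3 — checking thresholds:
  Ben: 1 of 3 neighbours < 3, not yet.
  Cal: 2 of 7 neighbours ≥ 2, becomes infected.
  Gus: 1 of 5 neighbours < 4, not yet.
  Nia: 2 of 5 neighbours < 4, not yet.
Round 4 — checking thresholds:
  Ben: 2 of 3 neighbours < 3, not yet.
  Gus: 2 of 5 neighbours < 4, not yet.
  Hana: 1 of 2 neighbours < 2, not yet.
  Ivy: 1 of 4 neighbours ≥ 1, becomes infected.
  Nia: 3 of 5 neighbours < 4, not yet.
Round 5 — checking thresholds:
  Ben: 2 of 3 neighbours < 3, not yet.
  Gus: 3 of 5 neighbours < 4, not yet.
  Hana: 2 of 2 neighbours ≥ 2, becomes infected.
  Nia: 4 of 5 neighbours ≥ 4, becomes infected.
Round 6 — checking thresholds:
  Ben: 2 of 3 neighbours < 3, not yet.
  Gus: 4 of 5 neighbours ≥ 4, becomes infected.
Round 7 — checking thresholds:
  Ben: 3 of 3 neighbours ≥ 3, becomes infected.
Round 8 — no new infections; cascade stops.

9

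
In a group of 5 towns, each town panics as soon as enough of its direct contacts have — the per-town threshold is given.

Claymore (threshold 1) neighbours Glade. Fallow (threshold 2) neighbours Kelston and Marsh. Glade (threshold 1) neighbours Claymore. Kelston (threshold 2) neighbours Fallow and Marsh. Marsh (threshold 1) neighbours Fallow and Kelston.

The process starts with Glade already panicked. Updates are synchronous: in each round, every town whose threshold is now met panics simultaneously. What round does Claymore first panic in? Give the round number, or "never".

Round 1 — Glade panics (initial).
Round 2 — checking thresholds:
  Claymore: 1 of 1 neighbours ≥ 1, panics.
Round 3 — no new panics; cascade stops.

2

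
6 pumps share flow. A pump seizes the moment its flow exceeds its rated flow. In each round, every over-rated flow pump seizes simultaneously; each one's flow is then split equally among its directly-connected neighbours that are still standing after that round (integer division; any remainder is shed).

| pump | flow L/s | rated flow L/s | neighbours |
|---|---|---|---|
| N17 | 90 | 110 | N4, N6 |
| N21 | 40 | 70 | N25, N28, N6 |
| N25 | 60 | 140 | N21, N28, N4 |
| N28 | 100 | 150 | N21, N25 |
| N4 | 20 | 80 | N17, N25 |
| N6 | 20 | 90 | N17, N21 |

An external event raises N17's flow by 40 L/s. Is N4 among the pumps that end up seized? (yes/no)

yes

Round 1 — N17 at 130 > 110. N17 seizes.
  N17 sheds 130 L/s to N4, N6: 65 each.
    N4: 20+65 = 85 > 80
    N6: 20+65 = 85 ≤ 90
Round 2 — N4 seizes.
  N4 sheds 85 L/s to N25: 85 each.
    N25: 60+85 = 145 > 140
Round 3 — N25 seizes.
  N25 sheds 145 L/s to N21, N28: 72 each (1 lost).
    N21: 40+72 = 112 > 70
    N28: 100+72 = 172 > 150
Round 4 — N21, N28 seize.
  N21 sheds 112 L/s to N6: 112 each.
    N6: 85+112 = 197 > 90
  N28 sheds 172 L/s: no online neighbours, lost.
Round 5 — N6 seizes.
  N6 sheds 197 L/s: no online neighbours, lost.
No further seizures.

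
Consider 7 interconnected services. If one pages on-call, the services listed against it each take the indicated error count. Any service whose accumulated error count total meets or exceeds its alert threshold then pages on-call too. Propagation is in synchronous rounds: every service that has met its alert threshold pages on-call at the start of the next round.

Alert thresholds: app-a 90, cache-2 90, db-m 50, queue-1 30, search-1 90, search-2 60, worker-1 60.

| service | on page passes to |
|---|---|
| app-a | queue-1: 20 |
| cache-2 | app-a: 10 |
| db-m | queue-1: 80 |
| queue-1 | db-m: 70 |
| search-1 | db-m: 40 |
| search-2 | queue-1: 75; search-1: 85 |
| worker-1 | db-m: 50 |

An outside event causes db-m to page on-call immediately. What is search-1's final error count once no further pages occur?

Round 1 — db-m pages on-call (initial).
  queue-1: +80 → 80 ≥ 30
Round 2 — queue-1 pages on-call.
No further pages.

0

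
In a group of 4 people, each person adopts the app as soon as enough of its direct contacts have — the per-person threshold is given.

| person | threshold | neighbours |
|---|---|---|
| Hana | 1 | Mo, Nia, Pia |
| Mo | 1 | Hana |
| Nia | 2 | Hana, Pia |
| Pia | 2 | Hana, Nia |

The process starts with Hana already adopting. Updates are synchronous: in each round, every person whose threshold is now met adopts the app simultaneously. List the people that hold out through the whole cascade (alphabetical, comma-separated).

Round 1 — Hana adopts the app (initial).
Round 2 — checking thresholds:
  Mo: 1 of 1 neighbours ≥ 1, adopts the app.
  Nia: 1 of 2 neighbours < 2, below threshold.
  Pia: 1 of 2 neighbours < 2, below threshold.
Round 3 — no new adoptions; cascade stops.

Nia, Pia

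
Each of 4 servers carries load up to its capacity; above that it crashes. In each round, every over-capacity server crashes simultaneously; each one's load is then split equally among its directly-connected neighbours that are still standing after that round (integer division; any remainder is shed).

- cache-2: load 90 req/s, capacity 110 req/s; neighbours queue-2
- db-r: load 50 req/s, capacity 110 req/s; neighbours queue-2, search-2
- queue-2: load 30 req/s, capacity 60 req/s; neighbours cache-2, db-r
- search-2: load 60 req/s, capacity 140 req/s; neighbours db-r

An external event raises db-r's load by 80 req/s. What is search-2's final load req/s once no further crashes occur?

125

Round 1 — db-r at 130 > 110. db-r crashes.
  db-r sheds 130 req/s to queue-2, search-2: 65 each.
    queue-2: 30+65 = 95 > 60
    search-2: 60+65 = 125 ≤ 140
Round 2 — queue-2 crashes.
  queue-2 sheds 95 req/s to cache-2: 95 each.
    cache-2: 90+95 = 185 > 110
Round 3 — cache-2 crashes.
  cache-2 sheds 185 req/s: no online neighbours, lost.
No further crashes.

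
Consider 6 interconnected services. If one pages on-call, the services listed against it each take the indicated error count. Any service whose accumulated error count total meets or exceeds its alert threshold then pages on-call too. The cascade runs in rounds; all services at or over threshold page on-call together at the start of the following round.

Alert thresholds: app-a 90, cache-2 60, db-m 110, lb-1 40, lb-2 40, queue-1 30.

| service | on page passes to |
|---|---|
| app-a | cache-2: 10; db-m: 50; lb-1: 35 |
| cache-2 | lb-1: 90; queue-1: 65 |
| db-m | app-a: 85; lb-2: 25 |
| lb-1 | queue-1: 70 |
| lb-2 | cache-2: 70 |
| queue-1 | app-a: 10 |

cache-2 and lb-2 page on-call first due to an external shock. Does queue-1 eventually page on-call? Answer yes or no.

Round 1 — cache-2, lb-2 page on-call (initial).
  lb-1: +90 → 90 ≥ 40
  queue-1: +65 → 65 ≥ 30
Round 2 — lb-1, queue-1 page on-call.
  app-a: +10 → 10 < 90
No further pages.

yes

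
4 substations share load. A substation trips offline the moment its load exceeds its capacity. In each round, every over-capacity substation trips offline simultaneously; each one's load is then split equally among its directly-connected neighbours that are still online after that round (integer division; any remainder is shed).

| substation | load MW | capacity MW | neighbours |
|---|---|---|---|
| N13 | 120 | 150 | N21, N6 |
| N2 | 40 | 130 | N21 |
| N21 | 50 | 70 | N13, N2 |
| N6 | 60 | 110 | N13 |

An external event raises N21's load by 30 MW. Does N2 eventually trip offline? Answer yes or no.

no

Round 1 — N21 at 80 > 70. N21 trips offline.
  N21 sheds 80 MW to N13, N2: 40 each.
    N13: 120+40 = 160 > 150
    N2: 40+40 = 80 ≤ 130
Round 2 — N13 trips offline.
  N13 sheds 160 MW to N6: 160 each.
    N6: 60+160 = 220 > 110
Round 3 — N6 trips offline.
  N6 sheds 220 MW: no online neighbours, lost.
No further trips.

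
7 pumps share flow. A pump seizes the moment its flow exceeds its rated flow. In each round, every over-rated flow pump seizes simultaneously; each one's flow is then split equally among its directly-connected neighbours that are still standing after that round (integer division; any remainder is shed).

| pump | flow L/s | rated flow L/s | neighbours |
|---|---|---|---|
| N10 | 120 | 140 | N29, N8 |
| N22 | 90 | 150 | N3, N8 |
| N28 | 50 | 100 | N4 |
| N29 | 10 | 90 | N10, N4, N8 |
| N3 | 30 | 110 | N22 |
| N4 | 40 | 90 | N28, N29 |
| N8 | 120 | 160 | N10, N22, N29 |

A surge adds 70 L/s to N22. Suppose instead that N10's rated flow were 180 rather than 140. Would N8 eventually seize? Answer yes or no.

yes

With N10's rated flow at 180:
Round 1 — N22 at 160 > 150. N22 seizes.
  N22 sheds 160 L/s to N3, N8: 80 each.
    N3: 30+80 = 110 ≤ 110
    N8: 120+80 = 200 > 160
Round 2 — N8 seizes.
  N8 sheds 200 L/s to N10, N29: 100 each.
    N10: 120+100 = 220 > 180
    N29: 10+100 = 110 > 90
Round 3 — N10, N29 seize.
  N10 sheds 220 L/s: no online neighbours, lost.
  N29 sheds 110 L/s to N4: 110 each.
    N4: 40+110 = 150 > 90
Round 4 — N4 seizes.
  N4 sheds 150 L/s to N28: 150 each.
    N28: 50+150 = 200 > 100
Round 5 — N28 seizes.
  N28 sheds 200 L/s: no online neighbours, lost.
No further seizures.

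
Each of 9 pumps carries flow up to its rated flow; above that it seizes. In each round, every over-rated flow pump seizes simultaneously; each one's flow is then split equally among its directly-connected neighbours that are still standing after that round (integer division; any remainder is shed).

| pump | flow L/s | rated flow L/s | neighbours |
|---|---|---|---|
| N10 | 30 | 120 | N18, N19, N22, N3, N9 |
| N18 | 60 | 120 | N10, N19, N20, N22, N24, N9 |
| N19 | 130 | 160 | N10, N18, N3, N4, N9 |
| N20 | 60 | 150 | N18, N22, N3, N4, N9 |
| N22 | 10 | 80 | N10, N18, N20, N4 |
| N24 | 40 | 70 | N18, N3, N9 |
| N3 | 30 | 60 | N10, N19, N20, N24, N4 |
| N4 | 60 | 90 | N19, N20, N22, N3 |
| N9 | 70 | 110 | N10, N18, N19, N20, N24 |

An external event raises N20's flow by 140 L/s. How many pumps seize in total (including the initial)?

9

Round 1 — N20 at 200 > 150. N20 seizes.
  N20 sheds 200 L/s to N18, N22, N3, N4, N9: 40 each.
    N18: 60+40 = 100 ≤ 120
    N22: 10+40 = 50 ≤ 80
    N3: 30+40 = 70 > 60
    N4: 60+40 = 100 > 90
    N9: 70+40 = 110 ≤ 110
Round 2 — N3, N4 seize.
  N3 sheds 70 L/s to N10, N19, N24: 23 each (1 lost).
    N10: 30+23 = 53 ≤ 120
    N19: 130+23 = 153 ≤ 160
    N24: 40+23 = 63 ≤ 70
  N4 sheds 100 L/s to N19, N22: 50 each.
    N19: 153+50 = 203 > 160
    N22: 50+50 = 100 > 80
Round 3 — N19, N22 seize.
  N19 sheds 203 L/s to N10, N18, N9: 67 each (2 lost).
    N10: 53+67 = 120 ≤ 120
    N18: 100+67 = 167 > 120
    N9: 110+67 = 177 > 110
  N22 sheds 100 L/s to N10, N18: 50 each.
    N10: 120+50 = 170 > 120
    N18: 167+50 = 217 > 120
Round 4 — N10, N18, N9 seize.
  N10 sheds 170 L/s: no online neighbours, lost.
  N18 sheds 217 L/s to N24: 217 each.
    N24: 63+217 = 280 > 70
  N9 sheds 177 L/s to N24: 177 each.
    N24: 280+177 = 457 > 70
Round 5 — N24 seizes.
  N24 sheds 457 L/s: no online neighbours, lost.
No further seizures.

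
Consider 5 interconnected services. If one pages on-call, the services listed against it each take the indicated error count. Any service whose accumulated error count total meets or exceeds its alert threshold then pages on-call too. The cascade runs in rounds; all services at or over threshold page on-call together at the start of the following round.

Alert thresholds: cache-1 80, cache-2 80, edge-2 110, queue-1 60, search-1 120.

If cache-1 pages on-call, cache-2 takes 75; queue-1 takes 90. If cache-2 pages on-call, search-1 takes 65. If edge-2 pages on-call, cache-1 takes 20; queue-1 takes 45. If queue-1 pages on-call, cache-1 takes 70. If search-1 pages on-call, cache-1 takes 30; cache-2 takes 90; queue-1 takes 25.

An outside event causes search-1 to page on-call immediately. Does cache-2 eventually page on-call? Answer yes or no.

yes

Round 1 — search-1 pages on-call (initial).
  cache-1: +30 → 30 < 80
  cache-2: +90 → 90 ≥ 80
  queue-1: +25 → 25 < 60
Round 2 — cache-2 pages on-call.
No further pages.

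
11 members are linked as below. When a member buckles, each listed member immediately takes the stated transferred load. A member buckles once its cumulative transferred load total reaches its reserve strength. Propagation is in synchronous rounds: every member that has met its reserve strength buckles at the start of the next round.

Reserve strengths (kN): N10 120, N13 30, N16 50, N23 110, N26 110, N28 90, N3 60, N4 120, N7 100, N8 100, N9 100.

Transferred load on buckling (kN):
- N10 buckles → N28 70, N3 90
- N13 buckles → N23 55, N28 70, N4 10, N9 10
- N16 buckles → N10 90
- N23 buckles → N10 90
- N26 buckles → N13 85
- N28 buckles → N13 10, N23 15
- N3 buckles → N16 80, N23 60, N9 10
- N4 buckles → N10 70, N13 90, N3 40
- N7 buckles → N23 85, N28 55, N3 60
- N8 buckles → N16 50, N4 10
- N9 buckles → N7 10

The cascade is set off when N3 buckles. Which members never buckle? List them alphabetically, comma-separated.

Round 1 — N3 buckles (initial).
  N16: +80 → 80 ≥ 50
  N23: +60 → 60 < 110
  N9: +10 → 10 < 100
Round 2 — N16 buckles.
  N10: +90 → 90 < 120
No further bucklings.

N10, N13, N23, N26, N28, N4, N7, N8, N9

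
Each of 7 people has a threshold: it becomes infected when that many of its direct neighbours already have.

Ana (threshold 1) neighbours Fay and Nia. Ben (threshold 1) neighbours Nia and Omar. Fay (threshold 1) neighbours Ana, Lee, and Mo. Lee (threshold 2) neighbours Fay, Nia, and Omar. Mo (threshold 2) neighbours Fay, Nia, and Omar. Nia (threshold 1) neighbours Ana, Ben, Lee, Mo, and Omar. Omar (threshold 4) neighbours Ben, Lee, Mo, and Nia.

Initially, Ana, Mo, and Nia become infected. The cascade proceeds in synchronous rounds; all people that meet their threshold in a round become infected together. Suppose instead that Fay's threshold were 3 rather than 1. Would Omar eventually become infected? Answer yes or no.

With Fay's threshold at 3:
Round 1 — Ana, Mo, Nia become infected (initial).
Round 2 — checking thresholds:
  Ben: 1 of 2 neighbours ≥ 1, becomes infected.
  Fay: 2 of 3 neighbours < 3, not yet.
  Lee: 1 of 3 neighbours < 2, not yet.
  Omar: 2 of 4 neighbours < 4, not yet.
Round 3 — no new infections; cascade stops.

no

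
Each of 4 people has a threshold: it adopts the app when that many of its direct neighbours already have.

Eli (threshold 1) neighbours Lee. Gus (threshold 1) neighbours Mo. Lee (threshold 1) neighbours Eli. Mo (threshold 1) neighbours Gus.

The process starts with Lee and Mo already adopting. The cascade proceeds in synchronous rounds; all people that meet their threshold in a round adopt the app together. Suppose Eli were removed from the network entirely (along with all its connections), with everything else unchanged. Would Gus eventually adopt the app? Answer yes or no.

yes

With Eli removed:
Round 1 — Lee, Mo adopt the app (initial).
Round 2 — checking thresholds:
  Gus: 1 of 1 neighbours ≥ 1, adopts the app.
Round 3 — no new adoptions; cascade stops.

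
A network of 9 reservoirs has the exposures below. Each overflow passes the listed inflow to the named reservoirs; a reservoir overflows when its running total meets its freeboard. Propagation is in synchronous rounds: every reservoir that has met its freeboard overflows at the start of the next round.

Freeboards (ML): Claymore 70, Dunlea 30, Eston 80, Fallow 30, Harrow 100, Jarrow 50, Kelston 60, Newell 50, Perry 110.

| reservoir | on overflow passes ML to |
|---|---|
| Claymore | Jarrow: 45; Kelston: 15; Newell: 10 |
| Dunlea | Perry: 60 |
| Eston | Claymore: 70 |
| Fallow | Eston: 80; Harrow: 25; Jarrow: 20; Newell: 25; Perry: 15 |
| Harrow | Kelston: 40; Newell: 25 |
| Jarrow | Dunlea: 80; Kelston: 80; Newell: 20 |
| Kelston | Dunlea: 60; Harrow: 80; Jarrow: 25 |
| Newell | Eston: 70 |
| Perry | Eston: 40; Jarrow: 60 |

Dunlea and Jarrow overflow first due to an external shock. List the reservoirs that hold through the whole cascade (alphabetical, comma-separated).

Claymore, Eston, Fallow, Harrow, Newell, Perry

Round 1 — Dunlea, Jarrow overflow (initial).
  Kelston: +80 → 80 ≥ 60
  Newell: +20 → 20 < 50
  Perry: +60 → 60 < 110
Round 2 — Kelston overflows.
  Harrow: +80 → 80 < 100
No further overflows.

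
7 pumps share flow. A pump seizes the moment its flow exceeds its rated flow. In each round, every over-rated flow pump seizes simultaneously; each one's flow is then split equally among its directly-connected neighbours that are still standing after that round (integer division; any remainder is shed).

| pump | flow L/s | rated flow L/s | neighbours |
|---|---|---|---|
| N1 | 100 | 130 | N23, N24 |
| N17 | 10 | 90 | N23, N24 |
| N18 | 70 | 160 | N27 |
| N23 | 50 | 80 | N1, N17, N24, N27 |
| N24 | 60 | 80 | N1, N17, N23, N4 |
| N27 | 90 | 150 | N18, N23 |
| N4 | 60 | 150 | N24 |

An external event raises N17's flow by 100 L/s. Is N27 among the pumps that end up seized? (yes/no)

no

Round 1 — N17 at 110 > 90. N17 seizes.
  N17 sheds 110 L/s to N23, N24: 55 each.
    N23: 50+55 = 105 > 80
    N24: 60+55 = 115 > 80
Round 2 — N23, N24 seize.
  N23 sheds 105 L/s to N1, N27: 52 each (1 lost).
    N1: 100+52 = 152 > 130
    N27: 90+52 = 142 ≤ 150
  N24 sheds 115 L/s to N1, N4: 57 each (1 lost).
    N1: 152+57 = 209 > 130
    N4: 60+57 = 117 ≤ 150
Round 3 — N1 seizes.
  N1 sheds 209 L/s: no online neighbours, lost.
No further seizures.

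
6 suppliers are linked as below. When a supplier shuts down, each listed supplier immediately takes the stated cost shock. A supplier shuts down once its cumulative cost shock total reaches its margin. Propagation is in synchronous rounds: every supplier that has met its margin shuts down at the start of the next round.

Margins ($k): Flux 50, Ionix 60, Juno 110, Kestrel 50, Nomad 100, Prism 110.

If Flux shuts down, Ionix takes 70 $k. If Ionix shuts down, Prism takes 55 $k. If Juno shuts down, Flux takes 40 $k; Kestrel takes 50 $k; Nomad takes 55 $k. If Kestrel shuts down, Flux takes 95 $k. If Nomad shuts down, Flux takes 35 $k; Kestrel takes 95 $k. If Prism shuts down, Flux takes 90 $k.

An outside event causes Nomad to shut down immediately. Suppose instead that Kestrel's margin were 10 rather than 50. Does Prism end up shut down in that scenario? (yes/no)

With Kestrel's margin at 10:
Round 1 — Nomad shuts down (initial).
  Flux: +35 → 35 < 50
  Kestrel: +95 → 95 ≥ 10
Round 2 — Kestrel shuts down.
  Flux: +95 → 130 ≥ 50
Round 3 — Flux shuts down.
  Ionix: +70 → 70 ≥ 60
Round 4 — Ionix shuts down.
  Prism: +55 → 55 < 110
No further shutdowns.

no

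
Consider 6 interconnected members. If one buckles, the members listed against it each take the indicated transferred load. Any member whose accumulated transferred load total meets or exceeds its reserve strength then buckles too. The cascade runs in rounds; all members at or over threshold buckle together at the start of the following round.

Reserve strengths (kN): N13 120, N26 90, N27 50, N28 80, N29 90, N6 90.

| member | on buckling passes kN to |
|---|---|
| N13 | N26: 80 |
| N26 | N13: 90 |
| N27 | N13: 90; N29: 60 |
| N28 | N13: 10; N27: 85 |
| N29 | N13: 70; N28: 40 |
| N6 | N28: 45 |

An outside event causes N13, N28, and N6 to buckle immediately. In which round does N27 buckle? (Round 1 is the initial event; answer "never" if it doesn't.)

Round 1 — N13, N28, N6 buckle (initial).
  N26: +80 → 80 < 90
  N27: +85 → 85 ≥ 50
Round 2 — N27 buckles.
  N29: +60 → 60 < 90
No further bucklings.

2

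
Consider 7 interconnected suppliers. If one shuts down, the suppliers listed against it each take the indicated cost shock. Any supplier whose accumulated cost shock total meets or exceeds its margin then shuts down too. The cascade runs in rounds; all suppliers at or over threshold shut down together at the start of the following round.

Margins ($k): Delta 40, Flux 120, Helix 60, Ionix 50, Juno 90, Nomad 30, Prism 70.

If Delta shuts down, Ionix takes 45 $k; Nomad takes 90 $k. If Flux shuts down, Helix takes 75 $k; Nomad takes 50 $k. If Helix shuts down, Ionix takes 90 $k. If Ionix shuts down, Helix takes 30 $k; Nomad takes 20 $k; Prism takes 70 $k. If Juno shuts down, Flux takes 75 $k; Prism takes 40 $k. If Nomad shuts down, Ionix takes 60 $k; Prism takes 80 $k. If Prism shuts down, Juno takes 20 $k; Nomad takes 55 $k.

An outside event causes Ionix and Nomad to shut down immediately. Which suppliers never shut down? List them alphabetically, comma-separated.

Round 1 — Ionix, Nomad shut down (initial).
  Helix: +30 → 30 < 60
  Prism: +70+80 → 150 ≥ 70
Round 2 — Prism shuts down.
  Juno: +20 → 20 < 90
No further shutdowns.

Delta, Flux, Helix, Juno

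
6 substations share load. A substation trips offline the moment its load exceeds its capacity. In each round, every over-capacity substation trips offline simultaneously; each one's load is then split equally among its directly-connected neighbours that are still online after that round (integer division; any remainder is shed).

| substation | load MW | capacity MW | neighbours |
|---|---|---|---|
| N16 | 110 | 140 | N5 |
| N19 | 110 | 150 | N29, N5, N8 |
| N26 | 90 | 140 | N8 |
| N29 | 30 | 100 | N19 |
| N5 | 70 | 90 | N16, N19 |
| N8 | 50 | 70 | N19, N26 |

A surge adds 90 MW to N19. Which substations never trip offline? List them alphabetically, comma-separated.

N29

Round 1 — N19 at 200 > 150. N19 trips offline.
  N19 sheds 200 MW to N29, N5, N8: 66 each (2 lost).
    N29: 30+66 = 96 ≤ 100
    N5: 70+66 = 136 > 90
    N8: 50+66 = 116 > 70
Round 2 — N5, N8 trip offline.
  N5 sheds 136 MW to N16: 136 each.
    N16: 110+136 = 246 > 140
  N8 sheds 116 MW to N26: 116 each.
    N26: 90+116 = 206 > 140
Round 3 — N16, N26 trip offline.
  N16 sheds 246 MW: no online neighbours, lost.
  N26 sheds 206 MW: no online neighbours, lost.
No further trips.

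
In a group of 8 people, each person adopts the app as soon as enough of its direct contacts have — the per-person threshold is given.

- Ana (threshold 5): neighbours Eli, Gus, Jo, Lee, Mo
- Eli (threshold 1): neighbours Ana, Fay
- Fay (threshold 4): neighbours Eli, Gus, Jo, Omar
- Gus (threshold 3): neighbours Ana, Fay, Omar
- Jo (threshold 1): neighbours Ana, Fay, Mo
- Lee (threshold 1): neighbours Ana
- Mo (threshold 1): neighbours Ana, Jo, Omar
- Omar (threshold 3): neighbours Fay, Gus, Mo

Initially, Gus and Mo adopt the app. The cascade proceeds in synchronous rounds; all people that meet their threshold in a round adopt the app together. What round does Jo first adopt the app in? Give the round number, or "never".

Round 1 — Gus, Mo adopt the app (initial).
Round 2 — checking thresholds:
  Ana: 2 of 5 neighbours < 5, below threshold.
  Fay: 1 of 4 neighbours < 4, below threshold.
  Jo: 1 of 3 neighbours ≥ 1, adopts the app.
  Omar: 2 of 3 neighbours < 3, below threshold.
Round 3 — no new adoptions; cascade stops.

2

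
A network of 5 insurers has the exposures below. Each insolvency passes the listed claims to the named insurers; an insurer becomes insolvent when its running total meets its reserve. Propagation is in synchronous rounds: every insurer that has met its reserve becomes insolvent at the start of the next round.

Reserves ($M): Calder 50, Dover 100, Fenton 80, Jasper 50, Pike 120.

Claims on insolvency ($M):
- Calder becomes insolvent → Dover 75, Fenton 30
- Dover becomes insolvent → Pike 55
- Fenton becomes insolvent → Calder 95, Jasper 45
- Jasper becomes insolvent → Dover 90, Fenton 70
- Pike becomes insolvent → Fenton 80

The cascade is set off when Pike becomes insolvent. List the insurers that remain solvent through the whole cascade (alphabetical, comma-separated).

Dover, Jasper

Round 1 — Pike becomes insolvent (initial).
  Fenton: +80 → 80 ≥ 80
Round 2 — Fenton becomes insolvent.
  Calder: +95 → 95 ≥ 50
  Jasper: +45 → 45 < 50
Round 3 — Calder becomes insolvent.
  Dover: +75 → 75 < 100
No further insolvencies.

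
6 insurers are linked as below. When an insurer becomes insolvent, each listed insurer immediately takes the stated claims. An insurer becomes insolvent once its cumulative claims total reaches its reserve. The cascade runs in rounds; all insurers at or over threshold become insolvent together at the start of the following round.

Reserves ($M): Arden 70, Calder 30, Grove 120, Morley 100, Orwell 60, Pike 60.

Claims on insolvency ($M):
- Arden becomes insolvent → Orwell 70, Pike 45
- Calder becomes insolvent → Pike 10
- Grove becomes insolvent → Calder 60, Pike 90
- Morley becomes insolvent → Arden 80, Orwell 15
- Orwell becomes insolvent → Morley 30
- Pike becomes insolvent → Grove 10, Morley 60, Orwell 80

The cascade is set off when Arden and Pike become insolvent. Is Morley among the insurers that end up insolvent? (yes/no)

Round 1 — Arden, Pike become insolvent (initial).
  Grove: +10 → 10 < 120
  Morley: +60 → 60 < 100
  Orwell: +70+80 → 150 ≥ 60
Round 2 — Orwell becomes insolvent.
  Morley: +30 → 90 < 100
No further insolvencies.

no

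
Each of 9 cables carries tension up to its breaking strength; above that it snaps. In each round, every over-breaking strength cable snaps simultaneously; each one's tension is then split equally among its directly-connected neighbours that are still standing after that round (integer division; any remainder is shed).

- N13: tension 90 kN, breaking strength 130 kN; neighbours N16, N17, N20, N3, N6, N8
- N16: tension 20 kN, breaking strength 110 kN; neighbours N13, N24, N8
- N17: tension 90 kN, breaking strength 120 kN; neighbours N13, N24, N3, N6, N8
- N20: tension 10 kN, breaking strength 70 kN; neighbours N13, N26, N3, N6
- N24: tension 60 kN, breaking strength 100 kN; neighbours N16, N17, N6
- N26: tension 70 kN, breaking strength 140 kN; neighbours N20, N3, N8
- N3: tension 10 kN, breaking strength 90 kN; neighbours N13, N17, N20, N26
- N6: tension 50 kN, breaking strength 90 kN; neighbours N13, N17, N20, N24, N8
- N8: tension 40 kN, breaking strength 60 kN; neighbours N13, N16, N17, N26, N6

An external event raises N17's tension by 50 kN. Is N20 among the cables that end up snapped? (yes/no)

Round 1 — N17 at 140 > 120. N17 snaps.
  N17 sheds 140 kN to N13, N24, N3, N6, N8: 28 each.
    N13: 90+28 = 118 ≤ 130
    N24: 60+28 = 88 ≤ 100
    N3: 10+28 = 38 ≤ 90
    N6: 50+28 = 78 ≤ 90
    N8: 40+28 = 68 > 60
Round 2 — N8 snaps.
  N8 sheds 68 kN to N13, N16, N26, N6: 17 each.
    N13: 118+17 = 135 > 130
    N16: 20+17 = 37 ≤ 110
    N26: 70+17 = 87 ≤ 140
    N6: 78+17 = 95 > 90
Round 3 — N13, N6 snap.
  N13 sheds 135 kN to N16, N20, N3: 45 each.
    N16: 37+45 = 82 ≤ 110
    N20: 10+45 = 55 ≤ 70
    N3: 38+45 = 83 ≤ 90
  N6 sheds 95 kN to N20, N24: 47 each (1 lost).
    N20: 55+47 = 102 > 70
    N24: 88+47 = 135 > 100
Round 4 — N20, N24 snap.
  N20 sheds 102 kN to N26, N3: 51 each.
    N26: 87+51 = 138 ≤ 140
    N3: 83+51 = 134 > 90
  N24 sheds 135 kN to N16: 135 each.
    N16: 82+135 = 217 > 110
Round 5 — N16, N3 snap.
  N16 sheds 217 kN: no online neighbours, lost.
  N3 sheds 134 kN to N26: 134 each.
    N26: 138+134 = 272 > 140
Round 6 — N26 snaps.
  N26 sheds 272 kN: no online neighbours, lost.
No further breaks.

yes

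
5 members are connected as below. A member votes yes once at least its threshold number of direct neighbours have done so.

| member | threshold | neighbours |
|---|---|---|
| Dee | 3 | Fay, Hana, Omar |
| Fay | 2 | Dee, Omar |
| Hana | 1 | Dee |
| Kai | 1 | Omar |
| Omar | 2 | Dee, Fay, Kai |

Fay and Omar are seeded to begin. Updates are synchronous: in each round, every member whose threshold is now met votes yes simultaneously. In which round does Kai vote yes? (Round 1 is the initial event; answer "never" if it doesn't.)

Round 1 — Fay, Omar vote yes (initial).
Round 2 — checking thresholds:
  Dee: 2 of 3 neighbours < 3, below threshold.
  Kai: 1 of 1 neighbours ≥ 1, votes yes.
Round 3 — no new yes votes; cascade stops.

2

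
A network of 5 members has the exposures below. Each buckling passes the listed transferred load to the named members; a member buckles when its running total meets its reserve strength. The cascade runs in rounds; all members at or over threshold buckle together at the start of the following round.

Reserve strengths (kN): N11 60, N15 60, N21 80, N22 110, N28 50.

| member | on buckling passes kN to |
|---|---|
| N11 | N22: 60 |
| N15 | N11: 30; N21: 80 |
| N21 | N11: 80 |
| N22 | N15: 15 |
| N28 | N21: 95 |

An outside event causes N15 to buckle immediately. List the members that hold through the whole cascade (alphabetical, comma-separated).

Round 1 — N15 buckles (initial).
  N11: +30 → 30 < 60
  N21: +80 → 80 ≥ 80
Round 2 — N21 buckles.
  N11: +80 → 110 ≥ 60
Round 3 — N11 buckles.
  N22: +60 → 60 < 110
No further bucklings.

N22, N28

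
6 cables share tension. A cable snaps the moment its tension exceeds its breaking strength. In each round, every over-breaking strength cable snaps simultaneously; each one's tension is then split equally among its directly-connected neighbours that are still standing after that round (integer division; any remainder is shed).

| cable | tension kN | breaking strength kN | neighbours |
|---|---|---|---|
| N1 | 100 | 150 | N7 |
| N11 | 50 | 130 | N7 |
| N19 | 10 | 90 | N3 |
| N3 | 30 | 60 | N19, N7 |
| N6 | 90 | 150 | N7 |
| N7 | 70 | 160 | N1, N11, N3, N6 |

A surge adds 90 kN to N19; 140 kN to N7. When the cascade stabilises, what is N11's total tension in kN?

Round 1 — N19 at 100 > 90; N7 at 210 > 160. N19, N7 snap.
  N19 sheds 100 kN to N3: 100 each.
    N3: 30+100 = 130 > 60
  N7 sheds 210 kN to N1, N11, N3, N6: 52 each (2 lost).
    N1: 100+52 = 152 > 150
    N11: 50+52 = 102 ≤ 130
    N3: 130+52 = 182 > 60
    N6: 90+52 = 142 ≤ 150
Round 2 — N1, N3 snap.
  N1 sheds 152 kN: no online neighbours, lost.
  N3 sheds 182 kN: no online neighbours, lost.
No further breaks.

102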